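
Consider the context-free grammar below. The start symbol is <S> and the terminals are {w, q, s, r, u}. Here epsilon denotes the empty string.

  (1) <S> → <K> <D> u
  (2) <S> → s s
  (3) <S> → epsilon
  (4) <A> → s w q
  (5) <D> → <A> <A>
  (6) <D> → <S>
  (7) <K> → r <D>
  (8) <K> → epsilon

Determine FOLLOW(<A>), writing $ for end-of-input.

FIRST(<A>) = {s}
FIRST(<K>) = {epsilon, r}
FIRST(<S>) = {epsilon, r, s, u}  (via <K> <D> u)
FIRST(<D>) = {epsilon, r, s, u}  (via <A> <A>, <S>)
FOLLOW(<S>) includes $ since <S> is the start symbol.
FOLLOW(<K>): in <S>→<K> <D> u, <K> is followed by <D> u with FIRST {r, s, u}. Thus FOLLOW(<K>) = {r, s, u}.
FOLLOW(<D>): in <S>→<K> <D> u, <D> is followed by u with FIRST {u}; in <K>→r <D>, the suffix after <D> is empty, so FOLLOW(<D>) ⊇ FOLLOW(<K>) = {r, s, u}. Thus FOLLOW(<D>) = {r, s, u}.
FOLLOW(<S>): in <D>→<S>, the suffix after <S> is empty, so FOLLOW(<S>) ⊇ FOLLOW(<D>) = {r, s, u}. Thus FOLLOW(<S>) = {$, r, s, u}.
FOLLOW(<A>): in <D>→<A> <A> (occurrence 1), <A> is followed by <A> with FIRST {s}; in <D>→<A> <A> (occurrence 2), the suffix after <A> is empty, so FOLLOW(<A>) ⊇ FOLLOW(<D>) = {r, s, u}. Thus FOLLOW(<A>) = {r, s, u}.

{r, s, u}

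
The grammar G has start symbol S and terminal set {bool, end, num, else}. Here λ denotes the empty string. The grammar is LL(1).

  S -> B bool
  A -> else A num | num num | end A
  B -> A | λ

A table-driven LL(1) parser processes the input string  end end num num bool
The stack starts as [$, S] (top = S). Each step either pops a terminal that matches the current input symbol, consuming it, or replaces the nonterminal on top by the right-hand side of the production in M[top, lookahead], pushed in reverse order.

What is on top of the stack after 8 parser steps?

     Stack           Input                   Action
  1  $ S             end end num num bool $  expand S -> B bool
  2  $ bool B        end end num num bool $  expand B -> A
  3  $ bool A        end end num num bool $  expand A -> end A
  4  $ bool A end    end end num num bool $  match end
  5  $ bool A        end num num bool $      expand A -> end A
  6  $ bool A end    end num num bool $      match end
  7  $ bool A        num num bool $          expand A -> num num
  8  $ bool num num  num num bool $          match num
Stack after step 8: $ bool num (top = num).

num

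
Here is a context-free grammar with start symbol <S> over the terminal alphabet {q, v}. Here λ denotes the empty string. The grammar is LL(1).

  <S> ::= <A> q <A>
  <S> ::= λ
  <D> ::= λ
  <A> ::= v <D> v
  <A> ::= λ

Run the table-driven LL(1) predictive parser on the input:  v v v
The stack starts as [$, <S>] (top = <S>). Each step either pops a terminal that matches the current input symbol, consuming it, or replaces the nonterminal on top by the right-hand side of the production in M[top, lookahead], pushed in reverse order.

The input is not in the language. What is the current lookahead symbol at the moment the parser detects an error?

step 1: stack=$ <S>  input=v v v $  — expand <S> ::= <A> q <A>
step 2: stack=$ <A> q <A>  input=v v v $  — expand <A> ::= v <D> v
step 3: stack=$ <A> q v <D> v  input=v v v $  — match v
step 4: stack=$ <A> q v <D>  input=v v $  — expand <D> ::= λ
step 5: stack=$ <A> q v  input=v v $  — match v
step 6: stack=$ <A> q  input=v $  — error: top is terminal q but lookahead is v

v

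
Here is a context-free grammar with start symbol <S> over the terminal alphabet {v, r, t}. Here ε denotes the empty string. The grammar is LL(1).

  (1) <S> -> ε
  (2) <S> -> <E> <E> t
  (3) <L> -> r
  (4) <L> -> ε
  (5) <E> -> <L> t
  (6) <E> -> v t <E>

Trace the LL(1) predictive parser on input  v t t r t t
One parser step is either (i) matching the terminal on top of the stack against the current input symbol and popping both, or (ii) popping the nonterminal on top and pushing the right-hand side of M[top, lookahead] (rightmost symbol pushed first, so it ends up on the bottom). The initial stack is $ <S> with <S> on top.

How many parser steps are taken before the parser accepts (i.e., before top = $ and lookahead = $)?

12

step 1: stack=$ <S>  input=v t t r t t $  — expand <S> -> <E> <E> t
step 2: stack=$ t <E> <E>  input=v t t r t t $  — expand <E> -> v t <E>
step 3: stack=$ t <E> <E> t v  input=v t t r t t $  — match v
step 4: stack=$ t <E> <E> t  input=t t r t t $  — match t
step 5: stack=$ t <E> <E>  input=t r t t $  — expand <E> -> <L> t
step 6: stack=$ t <E> t <L>  input=t r t t $  — expand <L> -> ε
step 7: stack=$ t <E> t  input=t r t t $  — match t
step 8: stack=$ t <E>  input=r t t $  — expand <E> -> <L> t
step 9: stack=$ t t <L>  input=r t t $  — expand <L> -> r
step 10: stack=$ t t r  input=r t t $  — match r
step 11: stack=$ t t  input=t t $  — match t
step 12: stack=$ t  input=t $  — match t
Accept reached after 12 steps.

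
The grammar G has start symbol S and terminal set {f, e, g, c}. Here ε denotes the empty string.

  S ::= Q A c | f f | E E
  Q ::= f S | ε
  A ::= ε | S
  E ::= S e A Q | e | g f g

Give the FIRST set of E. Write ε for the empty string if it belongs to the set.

FIRST(Q): from Q::=f S we get {f}; from Q::=ε we get {ε}. So FIRST(Q) = {ε, f}.
FIRST(S): from S::=Q A c we get {c, e, f, g}; from S::=f f we get {f}; from S::=E E we get {c, e, f, g}. So FIRST(S) = {c, e, f, g}.
FIRST(A): from A::=ε we get {ε}; from A::=S we get {c, e, f, g}. So FIRST(A) = {ε, c, e, f, g}.
FIRST(E): from E::=S e A Q we get {c, e, f, g}; from E::=e we get {e}; from E::=g f g we get {g}. So FIRST(E) = {c, e, f, g}.

{c, e, f, g}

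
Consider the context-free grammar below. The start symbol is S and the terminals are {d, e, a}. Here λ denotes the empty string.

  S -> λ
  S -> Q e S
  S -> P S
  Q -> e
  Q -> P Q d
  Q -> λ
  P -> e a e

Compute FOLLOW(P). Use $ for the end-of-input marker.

FIRST(P) = {e}
FIRST(Q) = {λ, e}  (via P Q d)
FIRST(S) = {λ, e}  (via Q e S, P S)
FOLLOW(S) includes $ since S is the start symbol.
FOLLOW(S): in S->Q e S, the suffix after S is empty (adds nothing new); in S->P S, the suffix after S is empty (adds nothing new). Thus FOLLOW(S) = {$}.
FOLLOW(Q): in S->Q e S, Q is followed by e S with FIRST {e}; in Q->P Q d, Q is followed by d with FIRST {d}. Thus FOLLOW(Q) = {d, e}.
FOLLOW(P): in S->P S, P is followed by S with FIRST {λ, e}; in S->P S, the suffix after P is nullable, so FOLLOW(P) ⊇ FOLLOW(S) = {$}; in Q->P Q d, P is followed by Q d with FIRST {d, e}. Thus FOLLOW(P) = {$, d, e}.

{$, d, e}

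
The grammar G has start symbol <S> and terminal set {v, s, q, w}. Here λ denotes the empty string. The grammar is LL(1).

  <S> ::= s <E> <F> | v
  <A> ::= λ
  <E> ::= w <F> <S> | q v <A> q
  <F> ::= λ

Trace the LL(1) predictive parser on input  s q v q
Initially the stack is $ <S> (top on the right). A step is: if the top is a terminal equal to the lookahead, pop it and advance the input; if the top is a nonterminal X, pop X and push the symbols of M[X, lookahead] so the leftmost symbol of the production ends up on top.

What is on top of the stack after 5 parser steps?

     Stack            Input      Action
  1  $ <S>            s q v q $  expand <S> ::= s <E> <F>
  2  $ <F> <E> s      s q v q $  match s
  3  $ <F> <E>        q v q $    expand <E> ::= q v <A> q
  4  $ <F> q <A> v q  q v q $    match q
  5  $ <F> q <A> v    v q $      match v
Stack after step 5: $ <F> q <A> (top = <A>).

<A>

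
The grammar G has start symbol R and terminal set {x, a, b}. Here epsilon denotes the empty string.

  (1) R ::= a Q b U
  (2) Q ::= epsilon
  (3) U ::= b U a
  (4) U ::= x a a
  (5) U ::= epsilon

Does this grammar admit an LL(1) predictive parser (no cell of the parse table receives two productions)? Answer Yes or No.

FIRST(R) = {a}
FIRST(Q) = {epsilon}
FIRST(U) = {epsilon, b, x}
FOLLOW(R) = {$}
FOLLOW(Q) = {b}
FOLLOW(U) = {$, a}
Each cell of M receives at most one production.

Yes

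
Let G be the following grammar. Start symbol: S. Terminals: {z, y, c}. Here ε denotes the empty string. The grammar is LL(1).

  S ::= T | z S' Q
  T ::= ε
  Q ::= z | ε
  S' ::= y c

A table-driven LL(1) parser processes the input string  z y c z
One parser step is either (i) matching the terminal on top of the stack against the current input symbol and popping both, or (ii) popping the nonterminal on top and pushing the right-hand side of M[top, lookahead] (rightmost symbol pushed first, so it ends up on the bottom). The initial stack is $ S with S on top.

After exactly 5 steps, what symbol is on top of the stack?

Q

step 1: stack=$ S  input=z y c z $  — expand S ::= z S' Q
step 2: stack=$ Q S' z  input=z y c z $  — match z
step 3: stack=$ Q S'  input=y c z $  — expand S' ::= y c
step 4: stack=$ Q c y  input=y c z $  — match y
step 5: stack=$ Q c  input=c z $  — match c
Stack after step 5: $ Q (top = Q).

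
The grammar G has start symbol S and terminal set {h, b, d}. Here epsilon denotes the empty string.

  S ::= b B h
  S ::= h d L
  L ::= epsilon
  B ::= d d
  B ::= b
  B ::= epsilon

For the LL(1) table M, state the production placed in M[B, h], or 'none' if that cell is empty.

FIRST(S): from S::=b B h we get {b}; from S::=h d L we get {h}. So FIRST(S) = {b, h}.
FIRST(L): from L::=epsilon we get {epsilon}. So FIRST(L) = {epsilon}.
FIRST(B): from B::=d d we get {d}; from B::=b we get {b}; from B::=epsilon we get {epsilon}. So FIRST(B) = {epsilon, b, d}.
FOLLOW(S) includes $ since S is the start symbol.
FOLLOW(B): in S::=b B h, B is followed by h with FIRST {h}. Thus FOLLOW(B) = {h}.
For B ::= d d: FIRST(d d) = {d}, so it goes in M[B, t] for t ∈ {d}.
For B ::= b: FIRST(b) = {b}, so it goes in M[B, t] for t ∈ {b}.
For B ::= epsilon: FIRST(epsilon) = {epsilon}, so it goes in M[B, t] for t ∈ {}; since epsilon ∈ FIRST, also for every t ∈ FOLLOW(B) = {h}.

B ::= epsilon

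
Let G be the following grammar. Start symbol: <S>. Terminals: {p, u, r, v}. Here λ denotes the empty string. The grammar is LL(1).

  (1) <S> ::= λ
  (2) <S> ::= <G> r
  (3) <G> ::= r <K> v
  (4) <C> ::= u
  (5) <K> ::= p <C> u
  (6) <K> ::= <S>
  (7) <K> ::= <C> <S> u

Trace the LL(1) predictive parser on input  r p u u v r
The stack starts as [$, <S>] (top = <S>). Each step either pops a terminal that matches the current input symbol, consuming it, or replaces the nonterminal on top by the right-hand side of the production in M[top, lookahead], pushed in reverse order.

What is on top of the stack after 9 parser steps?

     Stack          Input          Action
  1  $ <S>          r p u u v r $  expand <S> ::= <G> r
  2  $ r <G>        r p u u v r $  expand <G> ::= r <K> v
  3  $ r v <K> r    r p u u v r $  match r
  4  $ r v <K>      p u u v r $    expand <K> ::= p <C> u
  5  $ r v u <C> p  p u u v r $    match p
  6  $ r v u <C>    u u v r $      expand <C> ::= u
  7  $ r v u u      u u v r $      match u
  8  $ r v u        u v r $        match u
  9  $ r v          v r $          match v
Stack after step 9: $ r (top = r).

r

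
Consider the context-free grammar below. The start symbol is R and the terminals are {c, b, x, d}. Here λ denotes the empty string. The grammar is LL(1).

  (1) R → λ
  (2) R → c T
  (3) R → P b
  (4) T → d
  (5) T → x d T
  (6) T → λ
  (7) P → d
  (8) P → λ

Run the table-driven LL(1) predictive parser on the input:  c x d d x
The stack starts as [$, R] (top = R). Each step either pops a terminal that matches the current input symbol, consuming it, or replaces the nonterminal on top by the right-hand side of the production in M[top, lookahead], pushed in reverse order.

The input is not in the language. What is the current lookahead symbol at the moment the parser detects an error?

     Stack    Input        Action
  1  $ R      c x d d x $  expand R → c T
  2  $ T c    c x d d x $  match c
  3  $ T      x d d x $    expand T → x d T
  4  $ T d x  x d d x $    match x
  5  $ T d    d d x $      match d
  6  $ T      d x $        expand T → d
  7  $ d      d x $        match d
  8  $        x $          error: stack empty but input remains

x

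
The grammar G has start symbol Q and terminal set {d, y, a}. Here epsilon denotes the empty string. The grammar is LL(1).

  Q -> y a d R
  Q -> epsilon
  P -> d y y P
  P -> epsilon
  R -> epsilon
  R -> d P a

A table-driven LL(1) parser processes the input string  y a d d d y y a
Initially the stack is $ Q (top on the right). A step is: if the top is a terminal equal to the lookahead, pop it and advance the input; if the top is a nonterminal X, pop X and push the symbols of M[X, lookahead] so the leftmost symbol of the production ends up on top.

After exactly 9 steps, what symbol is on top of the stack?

     Stack        Input              Action
  1  $ Q          y a d d d y y a $  expand Q -> y a d R
  2  $ R d a y    y a d d d y y a $  match y
  3  $ R d a      a d d d y y a $    match a
  4  $ R d        d d d y y a $      match d
  5  $ R          d d y y a $        expand R -> d P a
  6  $ a P d      d d y y a $        match d
  7  $ a P        d y y a $          expand P -> d y y P
  8  $ a P y y d  d y y a $          match d
  9  $ a P y y    y y a $            match y
Stack after step 9: $ a P y (top = y).

y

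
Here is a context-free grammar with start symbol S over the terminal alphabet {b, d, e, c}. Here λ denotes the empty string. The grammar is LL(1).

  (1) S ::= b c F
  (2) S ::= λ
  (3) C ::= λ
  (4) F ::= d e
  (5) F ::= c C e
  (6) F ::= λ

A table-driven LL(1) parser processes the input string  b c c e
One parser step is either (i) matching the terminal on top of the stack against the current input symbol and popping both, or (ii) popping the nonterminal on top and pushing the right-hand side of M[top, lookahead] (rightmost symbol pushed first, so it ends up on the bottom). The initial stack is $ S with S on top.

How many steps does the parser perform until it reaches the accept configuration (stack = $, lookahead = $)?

     Stack    Input      Action
  1  $ S      b c c e $  expand S ::= b c F
  2  $ F c b  b c c e $  match b
  3  $ F c    c c e $    match c
  4  $ F      c e $      expand F ::= c C e
  5  $ e C c  c e $      match c
  6  $ e C    e $        expand C ::= λ
  7  $ e      e $        match e
Accept reached after 7 steps.

7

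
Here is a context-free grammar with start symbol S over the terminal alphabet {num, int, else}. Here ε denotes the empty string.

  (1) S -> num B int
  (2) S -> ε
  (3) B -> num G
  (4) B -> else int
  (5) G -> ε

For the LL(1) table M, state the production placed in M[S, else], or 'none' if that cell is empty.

FIRST(S): from S->num B int we get {num}; from S->ε we get {ε}. So FIRST(S) = {ε, num}.
FIRST(B): from B->num G we get {num}; from B->else int we get {else}. So FIRST(B) = {else, num}.
FIRST(G): from G->ε we get {ε}. So FIRST(G) = {ε}.
FOLLOW(S) includes $ since S is the start symbol.
FOLLOW(S): S appears on no right-hand side. Thus FOLLOW(S) = {$}.
For S -> num B int: FIRST(num B int) = {num}, so it goes in M[S, t] for t ∈ {num}.
For S -> ε: FIRST(ε) = {ε}, so it goes in M[S, t] for t ∈ {}; since ε ∈ FIRST, also for every t ∈ FOLLOW(S) = {$}.
None of these place a production in M[S, else].

none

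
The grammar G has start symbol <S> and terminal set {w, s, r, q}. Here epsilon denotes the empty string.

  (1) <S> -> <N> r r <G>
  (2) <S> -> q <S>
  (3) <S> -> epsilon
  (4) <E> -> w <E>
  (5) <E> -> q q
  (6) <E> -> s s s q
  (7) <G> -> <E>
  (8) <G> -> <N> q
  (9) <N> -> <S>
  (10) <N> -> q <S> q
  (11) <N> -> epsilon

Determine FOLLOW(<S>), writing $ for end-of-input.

FIRST(<E>) = {q, s, w}
FIRST(<S>) = {epsilon, q, r}  (via <N> r r <G>)
FIRST(<N>) = {epsilon, q, r}  (via <S>)
FIRST(<G>) = {q, r, s, w}  (via <E>, <N> q)
FOLLOW(<S>) includes $ since <S> is the start symbol.
FOLLOW(<N>): in <S>-><N> r r <G>, <N> is followed by r r <G> with FIRST {r}; in <G>-><N> q, <N> is followed by q with FIRST {q}. Thus FOLLOW(<N>) = {q, r}.
FOLLOW(<S>): in <S>->q <S>, the suffix after <S> is empty (adds nothing new); in <N>-><S>, the suffix after <S> is empty, so FOLLOW(<S>) ⊇ FOLLOW(<N>) = {q, r}; in <N>->q <S> q, <S> is followed by q with FIRST {q}. Thus FOLLOW(<S>) = {$, q, r}.
FOLLOW(<G>): in <S>-><N> r r <G>, the suffix after <G> is empty, so FOLLOW(<G>) ⊇ FOLLOW(<S>) = {$, q, r}. Thus FOLLOW(<G>) = {$, q, r}.
FOLLOW(<E>): in <E>->w <E>, the suffix after <E> is empty (adds nothing new); in <G>-><E>, the suffix after <E> is empty, so FOLLOW(<E>) ⊇ FOLLOW(<G>) = {$, q, r}. Thus FOLLOW(<E>) = {$, q, r}.

{$, q, r}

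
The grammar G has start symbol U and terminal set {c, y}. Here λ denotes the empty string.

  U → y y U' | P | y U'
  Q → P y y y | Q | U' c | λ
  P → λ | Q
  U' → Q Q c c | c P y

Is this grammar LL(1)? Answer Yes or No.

FIRST(U) = {λ, c, y}
FIRST(Q) = {λ, c, y}
FIRST(P) = {λ, c, y}
FIRST(U') = {c, y}
FOLLOW(U) = {$}
FOLLOW(Q) = {$, c, y}
FOLLOW(P) = {$, y}
FOLLOW(U') = {$, c}
Cell M[P, $] receives both P → λ and P → Q — the grammar is not LL(1).

No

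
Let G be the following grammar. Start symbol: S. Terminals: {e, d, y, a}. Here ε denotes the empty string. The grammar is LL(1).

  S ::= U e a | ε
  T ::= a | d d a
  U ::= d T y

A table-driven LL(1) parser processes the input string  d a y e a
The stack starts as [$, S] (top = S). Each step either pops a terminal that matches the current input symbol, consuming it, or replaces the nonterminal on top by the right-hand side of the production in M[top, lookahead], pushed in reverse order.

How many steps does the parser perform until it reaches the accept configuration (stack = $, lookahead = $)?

8

     Stack        Input        Action
  1  $ S          d a y e a $  expand S ::= U e a
  2  $ a e U      d a y e a $  expand U ::= d T y
  3  $ a e y T d  d a y e a $  match d
  4  $ a e y T    a y e a $    expand T ::= a
  5  $ a e y a    a y e a $    match a
  6  $ a e y      y e a $      match y
  7  $ a e        e a $        match e
  8  $ a          a $          match a
Accept reached after 8 steps.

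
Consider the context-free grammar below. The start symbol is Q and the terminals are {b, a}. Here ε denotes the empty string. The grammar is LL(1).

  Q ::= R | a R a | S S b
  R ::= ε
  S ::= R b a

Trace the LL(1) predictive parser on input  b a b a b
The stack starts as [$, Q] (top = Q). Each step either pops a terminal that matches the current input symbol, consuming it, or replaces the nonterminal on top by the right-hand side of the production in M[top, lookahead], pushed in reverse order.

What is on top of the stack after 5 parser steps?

S

     Stack        Input        Action
  1  $ Q          b a b a b $  expand Q ::= S S b
  2  $ b S S      b a b a b $  expand S ::= R b a
  3  $ b S a b R  b a b a b $  expand R ::= ε
  4  $ b S a b    b a b a b $  match b
  5  $ b S a      a b a b $    match a
Stack after step 5: $ b S (top = S).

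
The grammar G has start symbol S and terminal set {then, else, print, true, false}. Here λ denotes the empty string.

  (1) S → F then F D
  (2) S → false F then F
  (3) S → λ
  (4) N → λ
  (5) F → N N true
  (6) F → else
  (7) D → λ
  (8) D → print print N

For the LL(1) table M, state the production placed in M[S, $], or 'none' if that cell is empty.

FIRST(N) = {λ}
FIRST(D) = {λ, print}
FIRST(F) = {else, true}  (via N N true)
FIRST(S) = {λ, else, false, true}  (via F then F D)
FOLLOW(S) includes $ since S is the start symbol.
FOLLOW(S): S appears on no right-hand side. Thus FOLLOW(S) = {$}.
For S → F then F D: FIRST(F then F D) = {else, true}, so it goes in M[S, t] for t ∈ {else, true}.
For S → false F then F: FIRST(false F then F) = {false}, so it goes in M[S, t] for t ∈ {false}.
For S → λ: FIRST(λ) = {λ}, so it goes in M[S, t] for t ∈ {}; since λ ∈ FIRST, also for every t ∈ FOLLOW(S) = {$}.

S → λ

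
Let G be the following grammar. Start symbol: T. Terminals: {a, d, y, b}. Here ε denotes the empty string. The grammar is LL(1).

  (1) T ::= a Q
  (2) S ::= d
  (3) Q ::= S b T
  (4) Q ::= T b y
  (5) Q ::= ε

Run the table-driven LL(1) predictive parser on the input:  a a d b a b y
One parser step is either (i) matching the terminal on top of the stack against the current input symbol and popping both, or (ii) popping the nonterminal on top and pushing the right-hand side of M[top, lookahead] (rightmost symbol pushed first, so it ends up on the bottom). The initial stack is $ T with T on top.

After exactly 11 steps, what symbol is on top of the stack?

Q

step 1: stack=$ T  input=a a d b a b y $  — expand T ::= a Q
step 2: stack=$ Q a  input=a a d b a b y $  — match a
step 3: stack=$ Q  input=a d b a b y $  — expand Q ::= T b y
step 4: stack=$ y b T  input=a d b a b y $  — expand T ::= a Q
step 5: stack=$ y b Q a  input=a d b a b y $  — match a
step 6: stack=$ y b Q  input=d b a b y $  — expand Q ::= S b T
step 7: stack=$ y b T b S  input=d b a b y $  — expand S ::= d
step 8: stack=$ y b T b d  input=d b a b y $  — match d
step 9: stack=$ y b T b  input=b a b y $  — match b
step 10: stack=$ y b T  input=a b y $  — expand T ::= a Q
step 11: stack=$ y b Q a  input=a b y $  — match a
Stack after step 11: $ y b Q (top = Q).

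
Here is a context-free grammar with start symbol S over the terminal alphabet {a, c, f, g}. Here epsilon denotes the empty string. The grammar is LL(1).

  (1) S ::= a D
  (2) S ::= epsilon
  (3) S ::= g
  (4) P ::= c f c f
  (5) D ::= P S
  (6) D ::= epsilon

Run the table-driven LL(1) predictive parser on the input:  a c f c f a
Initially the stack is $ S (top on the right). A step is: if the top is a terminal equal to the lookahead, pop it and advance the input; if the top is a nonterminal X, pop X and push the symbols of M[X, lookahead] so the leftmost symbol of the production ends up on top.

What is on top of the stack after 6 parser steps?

     Stack        Input          Action
  1  $ S          a c f c f a $  expand S ::= a D
  2  $ D a        a c f c f a $  match a
  3  $ D          c f c f a $    expand D ::= P S
  4  $ S P        c f c f a $    expand P ::= c f c f
  5  $ S f c f c  c f c f a $    match c
  6  $ S f c f    f c f a $      match f
Stack after step 6: $ S f c (top = c).

c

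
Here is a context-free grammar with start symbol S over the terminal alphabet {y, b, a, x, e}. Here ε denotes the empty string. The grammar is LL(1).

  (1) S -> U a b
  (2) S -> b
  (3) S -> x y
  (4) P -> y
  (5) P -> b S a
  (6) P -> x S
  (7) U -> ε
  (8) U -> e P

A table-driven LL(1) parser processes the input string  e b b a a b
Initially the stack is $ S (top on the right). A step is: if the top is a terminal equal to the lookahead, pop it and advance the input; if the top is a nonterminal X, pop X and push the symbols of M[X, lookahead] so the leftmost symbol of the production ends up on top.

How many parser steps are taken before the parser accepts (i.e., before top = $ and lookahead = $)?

step 1: stack=$ S  input=e b b a a b $  — expand S -> U a b
step 2: stack=$ b a U  input=e b b a a b $  — expand U -> e P
step 3: stack=$ b a P e  input=e b b a a b $  — match e
step 4: stack=$ b a P  input=b b a a b $  — expand P -> b S a
step 5: stack=$ b a a S b  input=b b a a b $  — match b
step 6: stack=$ b a a S  input=b a a b $  — expand S -> b
step 7: stack=$ b a a b  input=b a a b $  — match b
step 8: stack=$ b a a  input=a a b $  — match a
step 9: stack=$ b a  input=a b $  — match a
step 10: stack=$ b  input=b $  — match b
Accept reached after 10 steps.

10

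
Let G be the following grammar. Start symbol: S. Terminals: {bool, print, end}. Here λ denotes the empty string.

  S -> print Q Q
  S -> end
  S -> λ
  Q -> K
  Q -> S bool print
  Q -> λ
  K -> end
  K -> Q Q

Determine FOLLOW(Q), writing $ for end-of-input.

FIRST(S): from S->print Q Q we get {print}; from S->end we get {end}; from S->λ we get {λ}. So FIRST(S) = {λ, end, print}.
FIRST(Q): from Q->K we get {λ, bool, end, print}; from Q->S bool print we get {bool, end, print}; from Q->λ we get {λ}. So FIRST(Q) = {λ, bool, end, print}.
FIRST(K): from K->end we get {end}; from K->Q Q we get {λ, bool, end, print}. So FIRST(K) = {λ, bool, end, print}.
FOLLOW(S) includes $ since S is the start symbol.
FOLLOW(S): in Q->S bool print, S is followed by bool print with FIRST {bool}. Thus FOLLOW(S) = {$, bool}.
FOLLOW(Q): in S->print Q Q (occurrence 1), Q is followed by Q with FIRST {λ, bool, end, print}; in S->print Q Q (occurrence 1), the suffix after Q is nullable, so FOLLOW(Q) ⊇ FOLLOW(S) = {$, bool}; in S->print Q Q (occurrence 2), the suffix after Q is empty, so FOLLOW(Q) ⊇ FOLLOW(S) = {$, bool}; in K->Q Q (occurrence 1), Q is followed by Q with FIRST {λ, bool, end, print}; in K->Q Q (occurrence 1), the suffix after Q is nullable, so FOLLOW(Q) ⊇ FOLLOW(K) = {$, bool, end, print}; in K->Q Q (occurrence 2), the suffix after Q is empty, so FOLLOW(Q) ⊇ FOLLOW(K) = {$, bool, end, print}. Thus FOLLOW(Q) = {$, bool, end, print}.
FOLLOW(K): in Q->K, the suffix after K is empty, so FOLLOW(K) ⊇ FOLLOW(Q) = {$, bool, end, print}. Thus FOLLOW(K) = {$, bool, end, print}.

{$, bool, end, print}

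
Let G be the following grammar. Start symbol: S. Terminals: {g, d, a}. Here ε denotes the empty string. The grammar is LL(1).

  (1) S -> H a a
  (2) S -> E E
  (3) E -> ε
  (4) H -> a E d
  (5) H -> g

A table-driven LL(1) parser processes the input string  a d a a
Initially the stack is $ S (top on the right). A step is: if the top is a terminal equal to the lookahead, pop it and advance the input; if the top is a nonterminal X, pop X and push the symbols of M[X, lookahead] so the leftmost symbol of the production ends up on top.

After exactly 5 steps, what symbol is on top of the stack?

step 1: stack=$ S  input=a d a a $  — expand S -> H a a
step 2: stack=$ a a H  input=a d a a $  — expand H -> a E d
step 3: stack=$ a a d E a  input=a d a a $  — match a
step 4: stack=$ a a d E  input=d a a $  — expand E -> ε
step 5: stack=$ a a d  input=d a a $  — match d
Stack after step 5: $ a a (top = a).

a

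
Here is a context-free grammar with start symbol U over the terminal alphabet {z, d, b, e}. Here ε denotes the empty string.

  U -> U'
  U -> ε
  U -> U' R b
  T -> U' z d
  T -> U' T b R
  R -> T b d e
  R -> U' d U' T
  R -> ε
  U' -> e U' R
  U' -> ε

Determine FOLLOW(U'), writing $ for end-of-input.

{$, b, d, e, z}

FIRST(U') = {ε, e}
FIRST(T) = {e, z}  (via U' z d, U' T b R)
FIRST(R) = {ε, d, e, z}  (via T b d e, U' d U' T)
FIRST(U) = {ε, b, d, e, z}  (via U', U' R b)
FOLLOW(U) includes $ since U is the start symbol.
FOLLOW(U): U appears on no right-hand side. Thus FOLLOW(U) = {$}.
FOLLOW(U'): in U->U', the suffix after U' is empty, so FOLLOW(U') ⊇ FOLLOW(U) = {$}; in U->U' R b, U' is followed by R b with FIRST {b, d, e, z}; in T->U' z d, U' is followed by z d with FIRST {z}; in T->U' T b R, U' is followed by T b R with FIRST {e, z}; in R->U' d U' T (occurrence 1), U' is followed by d U' T with FIRST {d}; in R->U' d U' T (occurrence 2), U' is followed by T with FIRST {e, z}; in U'->e U' R, U' is followed by R with FIRST {ε, d, e, z}; in U'->e U' R, the suffix after U' is nullable (adds nothing new). Thus FOLLOW(U') = {$, b, d, e, z}.
FOLLOW(T): in T->U' T b R, T is followed by b R with FIRST {b}; in R->T b d e, T is followed by b d e with FIRST {b}; in R->U' d U' T, the suffix after T is empty, so FOLLOW(T) ⊇ FOLLOW(R) = {$, b, d, e, z}. Thus FOLLOW(T) = {$, b, d, e, z}.
FOLLOW(R): in U->U' R b, R is followed by b with FIRST {b}; in T->U' T b R, the suffix after R is empty, so FOLLOW(R) ⊇ FOLLOW(T) = {$, b, d, e, z}; in U'->e U' R, the suffix after R is empty, so FOLLOW(R) ⊇ FOLLOW(U') = {$, b, d, e, z}. Thus FOLLOW(R) = {$, b, d, e, z}.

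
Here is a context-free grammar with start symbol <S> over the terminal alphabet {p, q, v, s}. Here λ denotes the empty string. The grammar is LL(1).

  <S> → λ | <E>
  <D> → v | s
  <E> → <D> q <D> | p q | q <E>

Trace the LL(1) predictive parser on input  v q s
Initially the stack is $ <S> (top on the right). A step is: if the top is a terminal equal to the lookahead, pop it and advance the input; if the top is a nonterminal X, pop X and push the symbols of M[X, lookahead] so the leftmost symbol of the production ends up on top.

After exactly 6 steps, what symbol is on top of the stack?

s

step 1: stack=$ <S>  input=v q s $  — expand <S> → <E>
step 2: stack=$ <E>  input=v q s $  — expand <E> → <D> q <D>
step 3: stack=$ <D> q <D>  input=v q s $  — expand <D> → v
step 4: stack=$ <D> q v  input=v q s $  — match v
step 5: stack=$ <D> q  input=q s $  — match q
step 6: stack=$ <D>  input=s $  — expand <D> → s
Stack after step 6: $ s (top = s).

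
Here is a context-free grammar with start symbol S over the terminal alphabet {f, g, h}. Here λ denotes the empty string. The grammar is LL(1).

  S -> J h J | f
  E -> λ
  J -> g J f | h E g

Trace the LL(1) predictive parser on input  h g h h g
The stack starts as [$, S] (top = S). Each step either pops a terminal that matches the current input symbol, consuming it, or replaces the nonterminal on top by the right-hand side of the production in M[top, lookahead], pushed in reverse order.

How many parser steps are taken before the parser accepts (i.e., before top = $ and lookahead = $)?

      Stack        Input        Action
   1  $ S          h g h h g $  expand S -> J h J
   2  $ J h J      h g h h g $  expand J -> h E g
   3  $ J h g E h  h g h h g $  match h
   4  $ J h g E    g h h g $    expand E -> λ
   5  $ J h g      g h h g $    match g
   6  $ J h        h h g $      match h
   7  $ J          h g $        expand J -> h E g
   8  $ g E h      h g $        match h
   9  $ g E        g $          expand E -> λ
  10  $ g          g $          match g
Accept reached after 10 steps.

10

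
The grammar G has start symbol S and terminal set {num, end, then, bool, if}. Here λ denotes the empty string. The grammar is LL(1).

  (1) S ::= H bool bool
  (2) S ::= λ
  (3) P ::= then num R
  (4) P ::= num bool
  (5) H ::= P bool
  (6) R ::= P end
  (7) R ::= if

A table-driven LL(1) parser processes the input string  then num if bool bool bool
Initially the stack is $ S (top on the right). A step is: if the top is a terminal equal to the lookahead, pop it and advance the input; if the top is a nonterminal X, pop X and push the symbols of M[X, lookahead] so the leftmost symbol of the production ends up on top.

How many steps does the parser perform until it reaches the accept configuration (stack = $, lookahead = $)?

10

step 1: stack=$ S  input=then num if bool bool bool $  — expand S ::= H bool bool
step 2: stack=$ bool bool H  input=then num if bool bool bool $  — expand H ::= P bool
step 3: stack=$ bool bool bool P  input=then num if bool bool bool $  — expand P ::= then num R
step 4: stack=$ bool bool bool R num then  input=then num if bool bool bool $  — match then
step 5: stack=$ bool bool bool R num  input=num if bool bool bool $  — match num
step 6: stack=$ bool bool bool R  input=if bool bool bool $  — expand R ::= if
step 7: stack=$ bool bool bool if  input=if bool bool bool $  — match if
step 8: stack=$ bool bool bool  input=bool bool bool $  — match bool
step 9: stack=$ bool bool  input=bool bool $  — match bool
step 10: stack=$ bool  input=bool $  — match bool
Accept reached after 10 steps.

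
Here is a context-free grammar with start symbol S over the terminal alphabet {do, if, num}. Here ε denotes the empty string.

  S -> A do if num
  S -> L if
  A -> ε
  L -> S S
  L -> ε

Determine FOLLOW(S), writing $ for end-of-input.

{$, do, if}

FIRST(A): from A->ε we get {ε}. So FIRST(A) = {ε}.
FIRST(S): from S->A do if num we get {do}; from S->L if we get {do, if}. So FIRST(S) = {do, if}.
FIRST(L): from L->S S we get {do, if}; from L->ε we get {ε}. So FIRST(L) = {ε, do, if}.
FOLLOW(S) includes $ since S is the start symbol.
FOLLOW(A): in S->A do if num, A is followed by do if num with FIRST {do}. Thus FOLLOW(A) = {do}.
FOLLOW(L): in S->L if, L is followed by if with FIRST {if}. Thus FOLLOW(L) = {if}.
FOLLOW(S): in L->S S (occurrence 1), S is followed by S with FIRST {do, if}; in L->S S (occurrence 2), the suffix after S is empty, so FOLLOW(S) ⊇ FOLLOW(L) = {if}. Thus FOLLOW(S) = {$, do, if}.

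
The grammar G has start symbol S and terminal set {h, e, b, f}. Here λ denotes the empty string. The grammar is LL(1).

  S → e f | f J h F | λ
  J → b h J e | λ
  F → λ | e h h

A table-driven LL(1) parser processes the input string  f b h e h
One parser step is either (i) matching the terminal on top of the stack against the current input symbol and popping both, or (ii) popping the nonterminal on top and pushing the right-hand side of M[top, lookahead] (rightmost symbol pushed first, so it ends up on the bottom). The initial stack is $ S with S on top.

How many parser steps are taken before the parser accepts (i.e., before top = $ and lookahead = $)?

     Stack          Input        Action
  1  $ S            f b h e h $  expand S → f J h F
  2  $ F h J f      f b h e h $  match f
  3  $ F h J        b h e h $    expand J → b h J e
  4  $ F h e J h b  b h e h $    match b
  5  $ F h e J h    h e h $      match h
  6  $ F h e J      e h $        expand J → λ
  7  $ F h e        e h $        match e
  8  $ F h          h $          match h
  9  $ F            $            expand F → λ
Accept reached after 9 steps.

9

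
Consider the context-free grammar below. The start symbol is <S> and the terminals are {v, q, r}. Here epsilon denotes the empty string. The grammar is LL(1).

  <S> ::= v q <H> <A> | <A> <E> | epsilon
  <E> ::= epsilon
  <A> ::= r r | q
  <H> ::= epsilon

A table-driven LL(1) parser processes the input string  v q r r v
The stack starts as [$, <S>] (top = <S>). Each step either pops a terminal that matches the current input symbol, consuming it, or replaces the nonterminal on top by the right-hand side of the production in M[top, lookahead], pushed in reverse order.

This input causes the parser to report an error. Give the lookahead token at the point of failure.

step 1: stack=$ <S>  input=v q r r v $  — expand <S> ::= v q <H> <A>
step 2: stack=$ <A> <H> q v  input=v q r r v $  — match v
step 3: stack=$ <A> <H> q  input=q r r v $  — match q
step 4: stack=$ <A> <H>  input=r r v $  — expand <H> ::= epsilon
step 5: stack=$ <A>  input=r r v $  — expand <A> ::= r r
step 6: stack=$ r r  input=r r v $  — match r
step 7: stack=$ r  input=r v $  — match r
step 8: stack=$  input=v $  — error: stack empty but input remains

v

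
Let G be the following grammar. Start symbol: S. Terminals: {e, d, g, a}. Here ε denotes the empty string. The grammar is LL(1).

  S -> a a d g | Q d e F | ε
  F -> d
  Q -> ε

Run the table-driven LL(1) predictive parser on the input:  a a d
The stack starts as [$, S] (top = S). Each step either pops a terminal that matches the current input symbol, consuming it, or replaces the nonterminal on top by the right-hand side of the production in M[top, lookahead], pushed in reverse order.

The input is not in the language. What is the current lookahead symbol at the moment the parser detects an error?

$

step 1: stack=$ S  input=a a d $  — expand S -> a a d g
step 2: stack=$ g d a a  input=a a d $  — match a
step 3: stack=$ g d a  input=a d $  — match a
step 4: stack=$ g d  input=d $  — match d
step 5: stack=$ g  input=$  — error: top is terminal g but lookahead is $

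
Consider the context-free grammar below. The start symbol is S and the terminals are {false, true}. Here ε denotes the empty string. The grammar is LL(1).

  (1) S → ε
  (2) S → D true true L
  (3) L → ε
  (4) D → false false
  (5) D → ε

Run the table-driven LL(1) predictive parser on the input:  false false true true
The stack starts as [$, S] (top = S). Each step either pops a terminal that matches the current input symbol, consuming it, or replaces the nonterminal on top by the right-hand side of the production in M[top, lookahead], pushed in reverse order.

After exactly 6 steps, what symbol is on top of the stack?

     Stack                      Input                    Action
  1  $ S                        false false true true $  expand S → D true true L
  2  $ L true true D            false false true true $  expand D → false false
  3  $ L true true false false  false false true true $  match false
  4  $ L true true false        false true true $        match false
  5  $ L true true              true true $              match true
  6  $ L true                   true $                   match true
Stack after step 6: $ L (top = L).

L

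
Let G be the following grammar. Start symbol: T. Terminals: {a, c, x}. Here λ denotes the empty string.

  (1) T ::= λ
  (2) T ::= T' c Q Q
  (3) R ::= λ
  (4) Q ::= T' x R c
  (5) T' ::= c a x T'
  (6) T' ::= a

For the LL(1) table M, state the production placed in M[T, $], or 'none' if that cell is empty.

T ::= λ

FIRST(R): from R::=λ we get {λ}. So FIRST(R) = {λ}.
FIRST(T'): from T'::=c a x T' we get {c}; from T'::=a we get {a}. So FIRST(T') = {a, c}.
FIRST(T): from T::=λ we get {λ}; from T::=T' c Q Q we get {a, c}. So FIRST(T) = {λ, a, c}.
FIRST(Q): from Q::=T' x R c we get {a, c}. So FIRST(Q) = {a, c}.
FOLLOW(T) includes $ since T is the start symbol.
FOLLOW(T): T appears on no right-hand side. Thus FOLLOW(T) = {$}.
For T ::= λ: FIRST(λ) = {λ}, so it goes in M[T, t] for t ∈ {}; since λ ∈ FIRST, also for every t ∈ FOLLOW(T) = {$}.
For T ::= T' c Q Q: FIRST(T' c Q Q) = {a, c}, so it goes in M[T, t] for t ∈ {a, c}.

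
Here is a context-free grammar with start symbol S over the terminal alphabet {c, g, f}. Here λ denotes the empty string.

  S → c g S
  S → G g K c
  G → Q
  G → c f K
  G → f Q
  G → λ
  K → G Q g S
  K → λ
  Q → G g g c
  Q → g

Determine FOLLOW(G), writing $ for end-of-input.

FIRST(S) = {c, f, g}  (via G g K c)
FIRST(G) = {λ, c, f, g}  (via Q)
FIRST(Q) = {c, f, g}  (via G g g c)
FIRST(K) = {λ, c, f, g}  (via G Q g S)
FOLLOW(S) includes $ since S is the start symbol.
FOLLOW(G): in S→G g K c, G is followed by g K c with FIRST {g}; in K→G Q g S, G is followed by Q g S with FIRST {c, f, g}; in Q→G g g c, G is followed by g g c with FIRST {g}. Thus FOLLOW(G) = {c, f, g}.
FOLLOW(K): in S→G g K c, K is followed by c with FIRST {c}; in G→c f K, the suffix after K is empty, so FOLLOW(K) ⊇ FOLLOW(G) = {c, f, g}. Thus FOLLOW(K) = {c, f, g}.
FOLLOW(S): in S→c g S, the suffix after S is empty (adds nothing new); in K→G Q g S, the suffix after S is empty, so FOLLOW(S) ⊇ FOLLOW(K) = {c, f, g}. Thus FOLLOW(S) = {$, c, f, g}.
FOLLOW(Q): in G→Q, the suffix after Q is empty, so FOLLOW(Q) ⊇ FOLLOW(G) = {c, f, g}; in G→f Q, the suffix after Q is empty, so FOLLOW(Q) ⊇ FOLLOW(G) = {c, f, g}; in K→G Q g S, Q is followed by g S with FIRST {g}. Thus FOLLOW(Q) = {c, f, g}.

{c, f, g}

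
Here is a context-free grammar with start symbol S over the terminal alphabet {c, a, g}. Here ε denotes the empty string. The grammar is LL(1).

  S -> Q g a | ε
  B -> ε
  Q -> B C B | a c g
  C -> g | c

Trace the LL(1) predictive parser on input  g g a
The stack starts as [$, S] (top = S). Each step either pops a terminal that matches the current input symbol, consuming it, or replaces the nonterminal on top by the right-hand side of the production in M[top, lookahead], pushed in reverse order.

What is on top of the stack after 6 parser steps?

g

step 1: stack=$ S  input=g g a $  — expand S -> Q g a
step 2: stack=$ a g Q  input=g g a $  — expand Q -> B C B
step 3: stack=$ a g B C B  input=g g a $  — expand B -> ε
step 4: stack=$ a g B C  input=g g a $  — expand C -> g
step 5: stack=$ a g B g  input=g g a $  — match g
step 6: stack=$ a g B  input=g a $  — expand B -> ε
Stack after step 6: $ a g (top = g).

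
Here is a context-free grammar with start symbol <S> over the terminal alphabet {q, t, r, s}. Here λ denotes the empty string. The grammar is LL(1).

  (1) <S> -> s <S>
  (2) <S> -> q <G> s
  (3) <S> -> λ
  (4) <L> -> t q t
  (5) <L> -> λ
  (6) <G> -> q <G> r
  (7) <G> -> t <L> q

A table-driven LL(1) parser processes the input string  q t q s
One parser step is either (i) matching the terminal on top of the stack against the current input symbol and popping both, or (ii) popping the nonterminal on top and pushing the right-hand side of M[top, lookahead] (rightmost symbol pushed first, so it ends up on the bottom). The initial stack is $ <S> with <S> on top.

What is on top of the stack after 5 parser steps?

q

     Stack        Input      Action
  1  $ <S>        q t q s $  expand <S> -> q <G> s
  2  $ s <G> q    q t q s $  match q
  3  $ s <G>      t q s $    expand <G> -> t <L> q
  4  $ s q <L> t  t q s $    match t
  5  $ s q <L>    q s $      expand <L> -> λ
Stack after step 5: $ s q (top = q).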